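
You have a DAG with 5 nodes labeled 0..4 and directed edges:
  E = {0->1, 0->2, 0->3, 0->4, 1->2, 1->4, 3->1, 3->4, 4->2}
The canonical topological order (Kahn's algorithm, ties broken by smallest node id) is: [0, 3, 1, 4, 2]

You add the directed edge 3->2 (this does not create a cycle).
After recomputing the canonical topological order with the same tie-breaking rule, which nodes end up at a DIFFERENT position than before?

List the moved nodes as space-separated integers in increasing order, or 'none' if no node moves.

Old toposort: [0, 3, 1, 4, 2]
Added edge 3->2
Recompute Kahn (smallest-id tiebreak):
  initial in-degrees: [0, 2, 4, 1, 3]
  ready (indeg=0): [0]
  pop 0: indeg[1]->1; indeg[2]->3; indeg[3]->0; indeg[4]->2 | ready=[3] | order so far=[0]
  pop 3: indeg[1]->0; indeg[2]->2; indeg[4]->1 | ready=[1] | order so far=[0, 3]
  pop 1: indeg[2]->1; indeg[4]->0 | ready=[4] | order so far=[0, 3, 1]
  pop 4: indeg[2]->0 | ready=[2] | order so far=[0, 3, 1, 4]
  pop 2: no out-edges | ready=[] | order so far=[0, 3, 1, 4, 2]
New canonical toposort: [0, 3, 1, 4, 2]
Compare positions:
  Node 0: index 0 -> 0 (same)
  Node 1: index 2 -> 2 (same)
  Node 2: index 4 -> 4 (same)
  Node 3: index 1 -> 1 (same)
  Node 4: index 3 -> 3 (same)
Nodes that changed position: none

Answer: none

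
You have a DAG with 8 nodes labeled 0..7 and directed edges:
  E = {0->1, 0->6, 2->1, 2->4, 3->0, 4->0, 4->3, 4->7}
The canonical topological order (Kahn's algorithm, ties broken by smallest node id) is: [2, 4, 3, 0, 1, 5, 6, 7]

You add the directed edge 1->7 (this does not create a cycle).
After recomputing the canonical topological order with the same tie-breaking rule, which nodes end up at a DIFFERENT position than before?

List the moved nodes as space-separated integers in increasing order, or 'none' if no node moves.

Old toposort: [2, 4, 3, 0, 1, 5, 6, 7]
Added edge 1->7
Recompute Kahn (smallest-id tiebreak):
  initial in-degrees: [2, 2, 0, 1, 1, 0, 1, 2]
  ready (indeg=0): [2, 5]
  pop 2: indeg[1]->1; indeg[4]->0 | ready=[4, 5] | order so far=[2]
  pop 4: indeg[0]->1; indeg[3]->0; indeg[7]->1 | ready=[3, 5] | order so far=[2, 4]
  pop 3: indeg[0]->0 | ready=[0, 5] | order so far=[2, 4, 3]
  pop 0: indeg[1]->0; indeg[6]->0 | ready=[1, 5, 6] | order so far=[2, 4, 3, 0]
  pop 1: indeg[7]->0 | ready=[5, 6, 7] | order so far=[2, 4, 3, 0, 1]
  pop 5: no out-edges | ready=[6, 7] | order so far=[2, 4, 3, 0, 1, 5]
  pop 6: no out-edges | ready=[7] | order so far=[2, 4, 3, 0, 1, 5, 6]
  pop 7: no out-edges | ready=[] | order so far=[2, 4, 3, 0, 1, 5, 6, 7]
New canonical toposort: [2, 4, 3, 0, 1, 5, 6, 7]
Compare positions:
  Node 0: index 3 -> 3 (same)
  Node 1: index 4 -> 4 (same)
  Node 2: index 0 -> 0 (same)
  Node 3: index 2 -> 2 (same)
  Node 4: index 1 -> 1 (same)
  Node 5: index 5 -> 5 (same)
  Node 6: index 6 -> 6 (same)
  Node 7: index 7 -> 7 (same)
Nodes that changed position: none

Answer: none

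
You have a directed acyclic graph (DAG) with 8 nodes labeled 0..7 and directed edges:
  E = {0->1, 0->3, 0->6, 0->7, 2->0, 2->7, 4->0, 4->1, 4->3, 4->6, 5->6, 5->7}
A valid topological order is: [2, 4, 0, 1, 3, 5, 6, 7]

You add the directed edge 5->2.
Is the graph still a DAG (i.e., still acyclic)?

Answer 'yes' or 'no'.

Answer: yes

Derivation:
Given toposort: [2, 4, 0, 1, 3, 5, 6, 7]
Position of 5: index 5; position of 2: index 0
New edge 5->2: backward (u after v in old order)
Backward edge: old toposort is now invalid. Check if this creates a cycle.
Does 2 already reach 5? Reachable from 2: [0, 1, 2, 3, 6, 7]. NO -> still a DAG (reorder needed).
Still a DAG? yes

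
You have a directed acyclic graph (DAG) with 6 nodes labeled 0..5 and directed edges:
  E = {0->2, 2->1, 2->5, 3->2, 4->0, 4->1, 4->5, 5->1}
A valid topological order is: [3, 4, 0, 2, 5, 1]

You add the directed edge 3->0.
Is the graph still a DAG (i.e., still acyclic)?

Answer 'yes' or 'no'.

Answer: yes

Derivation:
Given toposort: [3, 4, 0, 2, 5, 1]
Position of 3: index 0; position of 0: index 2
New edge 3->0: forward
Forward edge: respects the existing order. Still a DAG, same toposort still valid.
Still a DAG? yes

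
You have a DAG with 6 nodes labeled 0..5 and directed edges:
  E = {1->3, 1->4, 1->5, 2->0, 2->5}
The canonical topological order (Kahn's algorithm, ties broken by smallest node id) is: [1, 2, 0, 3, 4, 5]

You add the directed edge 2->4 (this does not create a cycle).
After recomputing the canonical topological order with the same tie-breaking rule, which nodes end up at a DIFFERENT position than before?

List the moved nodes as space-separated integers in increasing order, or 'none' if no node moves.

Old toposort: [1, 2, 0, 3, 4, 5]
Added edge 2->4
Recompute Kahn (smallest-id tiebreak):
  initial in-degrees: [1, 0, 0, 1, 2, 2]
  ready (indeg=0): [1, 2]
  pop 1: indeg[3]->0; indeg[4]->1; indeg[5]->1 | ready=[2, 3] | order so far=[1]
  pop 2: indeg[0]->0; indeg[4]->0; indeg[5]->0 | ready=[0, 3, 4, 5] | order so far=[1, 2]
  pop 0: no out-edges | ready=[3, 4, 5] | order so far=[1, 2, 0]
  pop 3: no out-edges | ready=[4, 5] | order so far=[1, 2, 0, 3]
  pop 4: no out-edges | ready=[5] | order so far=[1, 2, 0, 3, 4]
  pop 5: no out-edges | ready=[] | order so far=[1, 2, 0, 3, 4, 5]
New canonical toposort: [1, 2, 0, 3, 4, 5]
Compare positions:
  Node 0: index 2 -> 2 (same)
  Node 1: index 0 -> 0 (same)
  Node 2: index 1 -> 1 (same)
  Node 3: index 3 -> 3 (same)
  Node 4: index 4 -> 4 (same)
  Node 5: index 5 -> 5 (same)
Nodes that changed position: none

Answer: none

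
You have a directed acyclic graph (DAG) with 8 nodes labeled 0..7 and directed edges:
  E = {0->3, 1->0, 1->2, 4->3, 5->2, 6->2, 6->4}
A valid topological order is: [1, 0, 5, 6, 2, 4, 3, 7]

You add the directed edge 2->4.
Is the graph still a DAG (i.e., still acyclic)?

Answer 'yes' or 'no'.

Answer: yes

Derivation:
Given toposort: [1, 0, 5, 6, 2, 4, 3, 7]
Position of 2: index 4; position of 4: index 5
New edge 2->4: forward
Forward edge: respects the existing order. Still a DAG, same toposort still valid.
Still a DAG? yes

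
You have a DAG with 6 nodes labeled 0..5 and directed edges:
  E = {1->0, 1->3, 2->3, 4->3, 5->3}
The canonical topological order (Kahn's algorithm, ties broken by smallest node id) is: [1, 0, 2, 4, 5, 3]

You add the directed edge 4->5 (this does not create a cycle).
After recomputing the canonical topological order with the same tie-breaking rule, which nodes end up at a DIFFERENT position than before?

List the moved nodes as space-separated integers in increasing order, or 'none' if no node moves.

Old toposort: [1, 0, 2, 4, 5, 3]
Added edge 4->5
Recompute Kahn (smallest-id tiebreak):
  initial in-degrees: [1, 0, 0, 4, 0, 1]
  ready (indeg=0): [1, 2, 4]
  pop 1: indeg[0]->0; indeg[3]->3 | ready=[0, 2, 4] | order so far=[1]
  pop 0: no out-edges | ready=[2, 4] | order so far=[1, 0]
  pop 2: indeg[3]->2 | ready=[4] | order so far=[1, 0, 2]
  pop 4: indeg[3]->1; indeg[5]->0 | ready=[5] | order so far=[1, 0, 2, 4]
  pop 5: indeg[3]->0 | ready=[3] | order so far=[1, 0, 2, 4, 5]
  pop 3: no out-edges | ready=[] | order so far=[1, 0, 2, 4, 5, 3]
New canonical toposort: [1, 0, 2, 4, 5, 3]
Compare positions:
  Node 0: index 1 -> 1 (same)
  Node 1: index 0 -> 0 (same)
  Node 2: index 2 -> 2 (same)
  Node 3: index 5 -> 5 (same)
  Node 4: index 3 -> 3 (same)
  Node 5: index 4 -> 4 (same)
Nodes that changed position: none

Answer: none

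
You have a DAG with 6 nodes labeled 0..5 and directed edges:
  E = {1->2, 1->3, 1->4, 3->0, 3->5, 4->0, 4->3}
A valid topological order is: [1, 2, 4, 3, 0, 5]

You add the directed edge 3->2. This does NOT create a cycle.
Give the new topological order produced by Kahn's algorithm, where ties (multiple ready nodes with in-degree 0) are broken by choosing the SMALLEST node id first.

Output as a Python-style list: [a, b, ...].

Answer: [1, 4, 3, 0, 2, 5]

Derivation:
Old toposort: [1, 2, 4, 3, 0, 5]
Added edge: 3->2
Position of 3 (3) > position of 2 (1). Must reorder: 3 must now come before 2.
Run Kahn's algorithm (break ties by smallest node id):
  initial in-degrees: [2, 0, 2, 2, 1, 1]
  ready (indeg=0): [1]
  pop 1: indeg[2]->1; indeg[3]->1; indeg[4]->0 | ready=[4] | order so far=[1]
  pop 4: indeg[0]->1; indeg[3]->0 | ready=[3] | order so far=[1, 4]
  pop 3: indeg[0]->0; indeg[2]->0; indeg[5]->0 | ready=[0, 2, 5] | order so far=[1, 4, 3]
  pop 0: no out-edges | ready=[2, 5] | order so far=[1, 4, 3, 0]
  pop 2: no out-edges | ready=[5] | order so far=[1, 4, 3, 0, 2]
  pop 5: no out-edges | ready=[] | order so far=[1, 4, 3, 0, 2, 5]
  Result: [1, 4, 3, 0, 2, 5]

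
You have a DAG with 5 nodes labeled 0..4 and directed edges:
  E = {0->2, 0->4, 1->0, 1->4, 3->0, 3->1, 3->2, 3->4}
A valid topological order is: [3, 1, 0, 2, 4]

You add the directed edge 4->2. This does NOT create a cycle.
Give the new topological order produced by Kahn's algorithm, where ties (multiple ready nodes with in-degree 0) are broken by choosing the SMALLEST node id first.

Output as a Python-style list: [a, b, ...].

Old toposort: [3, 1, 0, 2, 4]
Added edge: 4->2
Position of 4 (4) > position of 2 (3). Must reorder: 4 must now come before 2.
Run Kahn's algorithm (break ties by smallest node id):
  initial in-degrees: [2, 1, 3, 0, 3]
  ready (indeg=0): [3]
  pop 3: indeg[0]->1; indeg[1]->0; indeg[2]->2; indeg[4]->2 | ready=[1] | order so far=[3]
  pop 1: indeg[0]->0; indeg[4]->1 | ready=[0] | order so far=[3, 1]
  pop 0: indeg[2]->1; indeg[4]->0 | ready=[4] | order so far=[3, 1, 0]
  pop 4: indeg[2]->0 | ready=[2] | order so far=[3, 1, 0, 4]
  pop 2: no out-edges | ready=[] | order so far=[3, 1, 0, 4, 2]
  Result: [3, 1, 0, 4, 2]

Answer: [3, 1, 0, 4, 2]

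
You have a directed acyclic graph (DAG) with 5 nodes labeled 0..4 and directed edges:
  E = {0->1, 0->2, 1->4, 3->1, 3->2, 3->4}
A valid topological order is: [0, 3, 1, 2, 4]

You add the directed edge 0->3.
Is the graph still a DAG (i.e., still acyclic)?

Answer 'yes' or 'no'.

Answer: yes

Derivation:
Given toposort: [0, 3, 1, 2, 4]
Position of 0: index 0; position of 3: index 1
New edge 0->3: forward
Forward edge: respects the existing order. Still a DAG, same toposort still valid.
Still a DAG? yes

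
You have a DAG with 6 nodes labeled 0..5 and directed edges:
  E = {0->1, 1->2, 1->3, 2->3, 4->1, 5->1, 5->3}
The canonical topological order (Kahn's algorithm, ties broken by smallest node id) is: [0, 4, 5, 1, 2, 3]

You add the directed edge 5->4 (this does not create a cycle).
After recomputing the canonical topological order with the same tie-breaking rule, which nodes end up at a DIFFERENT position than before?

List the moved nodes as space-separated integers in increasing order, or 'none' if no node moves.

Old toposort: [0, 4, 5, 1, 2, 3]
Added edge 5->4
Recompute Kahn (smallest-id tiebreak):
  initial in-degrees: [0, 3, 1, 3, 1, 0]
  ready (indeg=0): [0, 5]
  pop 0: indeg[1]->2 | ready=[5] | order so far=[0]
  pop 5: indeg[1]->1; indeg[3]->2; indeg[4]->0 | ready=[4] | order so far=[0, 5]
  pop 4: indeg[1]->0 | ready=[1] | order so far=[0, 5, 4]
  pop 1: indeg[2]->0; indeg[3]->1 | ready=[2] | order so far=[0, 5, 4, 1]
  pop 2: indeg[3]->0 | ready=[3] | order so far=[0, 5, 4, 1, 2]
  pop 3: no out-edges | ready=[] | order so far=[0, 5, 4, 1, 2, 3]
New canonical toposort: [0, 5, 4, 1, 2, 3]
Compare positions:
  Node 0: index 0 -> 0 (same)
  Node 1: index 3 -> 3 (same)
  Node 2: index 4 -> 4 (same)
  Node 3: index 5 -> 5 (same)
  Node 4: index 1 -> 2 (moved)
  Node 5: index 2 -> 1 (moved)
Nodes that changed position: 4 5

Answer: 4 5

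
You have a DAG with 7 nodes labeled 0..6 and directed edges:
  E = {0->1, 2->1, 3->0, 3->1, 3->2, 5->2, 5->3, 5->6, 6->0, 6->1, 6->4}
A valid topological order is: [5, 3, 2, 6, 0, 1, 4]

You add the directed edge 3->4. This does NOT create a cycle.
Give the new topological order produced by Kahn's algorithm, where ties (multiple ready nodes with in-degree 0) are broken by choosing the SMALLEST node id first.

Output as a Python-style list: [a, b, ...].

Old toposort: [5, 3, 2, 6, 0, 1, 4]
Added edge: 3->4
Position of 3 (1) < position of 4 (6). Old order still valid.
Run Kahn's algorithm (break ties by smallest node id):
  initial in-degrees: [2, 4, 2, 1, 2, 0, 1]
  ready (indeg=0): [5]
  pop 5: indeg[2]->1; indeg[3]->0; indeg[6]->0 | ready=[3, 6] | order so far=[5]
  pop 3: indeg[0]->1; indeg[1]->3; indeg[2]->0; indeg[4]->1 | ready=[2, 6] | order so far=[5, 3]
  pop 2: indeg[1]->2 | ready=[6] | order so far=[5, 3, 2]
  pop 6: indeg[0]->0; indeg[1]->1; indeg[4]->0 | ready=[0, 4] | order so far=[5, 3, 2, 6]
  pop 0: indeg[1]->0 | ready=[1, 4] | order so far=[5, 3, 2, 6, 0]
  pop 1: no out-edges | ready=[4] | order so far=[5, 3, 2, 6, 0, 1]
  pop 4: no out-edges | ready=[] | order so far=[5, 3, 2, 6, 0, 1, 4]
  Result: [5, 3, 2, 6, 0, 1, 4]

Answer: [5, 3, 2, 6, 0, 1, 4]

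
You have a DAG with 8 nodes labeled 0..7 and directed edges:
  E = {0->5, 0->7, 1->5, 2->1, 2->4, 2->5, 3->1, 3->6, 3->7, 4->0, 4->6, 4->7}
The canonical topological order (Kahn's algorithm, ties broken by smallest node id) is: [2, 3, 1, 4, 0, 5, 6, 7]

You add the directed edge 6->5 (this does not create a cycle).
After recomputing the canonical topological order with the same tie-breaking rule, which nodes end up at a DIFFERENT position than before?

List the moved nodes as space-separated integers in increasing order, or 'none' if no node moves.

Answer: 5 6

Derivation:
Old toposort: [2, 3, 1, 4, 0, 5, 6, 7]
Added edge 6->5
Recompute Kahn (smallest-id tiebreak):
  initial in-degrees: [1, 2, 0, 0, 1, 4, 2, 3]
  ready (indeg=0): [2, 3]
  pop 2: indeg[1]->1; indeg[4]->0; indeg[5]->3 | ready=[3, 4] | order so far=[2]
  pop 3: indeg[1]->0; indeg[6]->1; indeg[7]->2 | ready=[1, 4] | order so far=[2, 3]
  pop 1: indeg[5]->2 | ready=[4] | order so far=[2, 3, 1]
  pop 4: indeg[0]->0; indeg[6]->0; indeg[7]->1 | ready=[0, 6] | order so far=[2, 3, 1, 4]
  pop 0: indeg[5]->1; indeg[7]->0 | ready=[6, 7] | order so far=[2, 3, 1, 4, 0]
  pop 6: indeg[5]->0 | ready=[5, 7] | order so far=[2, 3, 1, 4, 0, 6]
  pop 5: no out-edges | ready=[7] | order so far=[2, 3, 1, 4, 0, 6, 5]
  pop 7: no out-edges | ready=[] | order so far=[2, 3, 1, 4, 0, 6, 5, 7]
New canonical toposort: [2, 3, 1, 4, 0, 6, 5, 7]
Compare positions:
  Node 0: index 4 -> 4 (same)
  Node 1: index 2 -> 2 (same)
  Node 2: index 0 -> 0 (same)
  Node 3: index 1 -> 1 (same)
  Node 4: index 3 -> 3 (same)
  Node 5: index 5 -> 6 (moved)
  Node 6: index 6 -> 5 (moved)
  Node 7: index 7 -> 7 (same)
Nodes that changed position: 5 6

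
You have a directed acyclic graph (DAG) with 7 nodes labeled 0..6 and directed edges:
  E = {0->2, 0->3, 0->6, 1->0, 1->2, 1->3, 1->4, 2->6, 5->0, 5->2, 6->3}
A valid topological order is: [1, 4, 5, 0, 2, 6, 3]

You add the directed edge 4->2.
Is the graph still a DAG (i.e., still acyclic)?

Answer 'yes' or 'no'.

Answer: yes

Derivation:
Given toposort: [1, 4, 5, 0, 2, 6, 3]
Position of 4: index 1; position of 2: index 4
New edge 4->2: forward
Forward edge: respects the existing order. Still a DAG, same toposort still valid.
Still a DAG? yes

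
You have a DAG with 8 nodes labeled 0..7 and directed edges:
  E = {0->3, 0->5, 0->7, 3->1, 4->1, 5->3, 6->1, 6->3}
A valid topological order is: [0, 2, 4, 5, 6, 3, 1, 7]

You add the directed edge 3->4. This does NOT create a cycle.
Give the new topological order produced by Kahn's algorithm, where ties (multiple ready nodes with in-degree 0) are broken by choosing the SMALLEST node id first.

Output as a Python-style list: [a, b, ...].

Old toposort: [0, 2, 4, 5, 6, 3, 1, 7]
Added edge: 3->4
Position of 3 (5) > position of 4 (2). Must reorder: 3 must now come before 4.
Run Kahn's algorithm (break ties by smallest node id):
  initial in-degrees: [0, 3, 0, 3, 1, 1, 0, 1]
  ready (indeg=0): [0, 2, 6]
  pop 0: indeg[3]->2; indeg[5]->0; indeg[7]->0 | ready=[2, 5, 6, 7] | order so far=[0]
  pop 2: no out-edges | ready=[5, 6, 7] | order so far=[0, 2]
  pop 5: indeg[3]->1 | ready=[6, 7] | order so far=[0, 2, 5]
  pop 6: indeg[1]->2; indeg[3]->0 | ready=[3, 7] | order so far=[0, 2, 5, 6]
  pop 3: indeg[1]->1; indeg[4]->0 | ready=[4, 7] | order so far=[0, 2, 5, 6, 3]
  pop 4: indeg[1]->0 | ready=[1, 7] | order so far=[0, 2, 5, 6, 3, 4]
  pop 1: no out-edges | ready=[7] | order so far=[0, 2, 5, 6, 3, 4, 1]
  pop 7: no out-edges | ready=[] | order so far=[0, 2, 5, 6, 3, 4, 1, 7]
  Result: [0, 2, 5, 6, 3, 4, 1, 7]

Answer: [0, 2, 5, 6, 3, 4, 1, 7]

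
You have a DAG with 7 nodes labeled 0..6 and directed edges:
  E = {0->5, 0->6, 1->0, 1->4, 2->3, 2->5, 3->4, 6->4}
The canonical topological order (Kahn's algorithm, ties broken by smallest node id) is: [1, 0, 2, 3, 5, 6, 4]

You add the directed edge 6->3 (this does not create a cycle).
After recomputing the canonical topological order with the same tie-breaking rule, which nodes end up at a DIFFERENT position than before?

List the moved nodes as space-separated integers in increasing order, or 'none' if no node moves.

Old toposort: [1, 0, 2, 3, 5, 6, 4]
Added edge 6->3
Recompute Kahn (smallest-id tiebreak):
  initial in-degrees: [1, 0, 0, 2, 3, 2, 1]
  ready (indeg=0): [1, 2]
  pop 1: indeg[0]->0; indeg[4]->2 | ready=[0, 2] | order so far=[1]
  pop 0: indeg[5]->1; indeg[6]->0 | ready=[2, 6] | order so far=[1, 0]
  pop 2: indeg[3]->1; indeg[5]->0 | ready=[5, 6] | order so far=[1, 0, 2]
  pop 5: no out-edges | ready=[6] | order so far=[1, 0, 2, 5]
  pop 6: indeg[3]->0; indeg[4]->1 | ready=[3] | order so far=[1, 0, 2, 5, 6]
  pop 3: indeg[4]->0 | ready=[4] | order so far=[1, 0, 2, 5, 6, 3]
  pop 4: no out-edges | ready=[] | order so far=[1, 0, 2, 5, 6, 3, 4]
New canonical toposort: [1, 0, 2, 5, 6, 3, 4]
Compare positions:
  Node 0: index 1 -> 1 (same)
  Node 1: index 0 -> 0 (same)
  Node 2: index 2 -> 2 (same)
  Node 3: index 3 -> 5 (moved)
  Node 4: index 6 -> 6 (same)
  Node 5: index 4 -> 3 (moved)
  Node 6: index 5 -> 4 (moved)
Nodes that changed position: 3 5 6

Answer: 3 5 6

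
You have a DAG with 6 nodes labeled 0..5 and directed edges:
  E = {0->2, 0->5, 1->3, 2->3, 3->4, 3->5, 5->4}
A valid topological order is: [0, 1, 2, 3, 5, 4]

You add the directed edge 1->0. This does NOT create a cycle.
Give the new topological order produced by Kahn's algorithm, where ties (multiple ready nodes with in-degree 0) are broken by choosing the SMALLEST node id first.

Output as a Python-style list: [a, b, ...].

Answer: [1, 0, 2, 3, 5, 4]

Derivation:
Old toposort: [0, 1, 2, 3, 5, 4]
Added edge: 1->0
Position of 1 (1) > position of 0 (0). Must reorder: 1 must now come before 0.
Run Kahn's algorithm (break ties by smallest node id):
  initial in-degrees: [1, 0, 1, 2, 2, 2]
  ready (indeg=0): [1]
  pop 1: indeg[0]->0; indeg[3]->1 | ready=[0] | order so far=[1]
  pop 0: indeg[2]->0; indeg[5]->1 | ready=[2] | order so far=[1, 0]
  pop 2: indeg[3]->0 | ready=[3] | order so far=[1, 0, 2]
  pop 3: indeg[4]->1; indeg[5]->0 | ready=[5] | order so far=[1, 0, 2, 3]
  pop 5: indeg[4]->0 | ready=[4] | order so far=[1, 0, 2, 3, 5]
  pop 4: no out-edges | ready=[] | order so far=[1, 0, 2, 3, 5, 4]
  Result: [1, 0, 2, 3, 5, 4]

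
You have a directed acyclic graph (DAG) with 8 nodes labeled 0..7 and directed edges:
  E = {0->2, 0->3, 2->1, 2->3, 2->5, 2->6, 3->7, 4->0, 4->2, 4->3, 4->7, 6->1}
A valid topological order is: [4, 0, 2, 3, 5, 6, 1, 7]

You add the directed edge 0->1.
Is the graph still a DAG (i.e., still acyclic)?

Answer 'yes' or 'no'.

Answer: yes

Derivation:
Given toposort: [4, 0, 2, 3, 5, 6, 1, 7]
Position of 0: index 1; position of 1: index 6
New edge 0->1: forward
Forward edge: respects the existing order. Still a DAG, same toposort still valid.
Still a DAG? yes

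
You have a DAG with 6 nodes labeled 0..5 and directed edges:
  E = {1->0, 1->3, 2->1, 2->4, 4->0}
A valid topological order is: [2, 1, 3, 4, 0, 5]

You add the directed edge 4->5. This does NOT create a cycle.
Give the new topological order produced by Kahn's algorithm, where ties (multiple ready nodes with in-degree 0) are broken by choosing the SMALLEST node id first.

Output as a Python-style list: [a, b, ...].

Old toposort: [2, 1, 3, 4, 0, 5]
Added edge: 4->5
Position of 4 (3) < position of 5 (5). Old order still valid.
Run Kahn's algorithm (break ties by smallest node id):
  initial in-degrees: [2, 1, 0, 1, 1, 1]
  ready (indeg=0): [2]
  pop 2: indeg[1]->0; indeg[4]->0 | ready=[1, 4] | order so far=[2]
  pop 1: indeg[0]->1; indeg[3]->0 | ready=[3, 4] | order so far=[2, 1]
  pop 3: no out-edges | ready=[4] | order so far=[2, 1, 3]
  pop 4: indeg[0]->0; indeg[5]->0 | ready=[0, 5] | order so far=[2, 1, 3, 4]
  pop 0: no out-edges | ready=[5] | order so far=[2, 1, 3, 4, 0]
  pop 5: no out-edges | ready=[] | order so far=[2, 1, 3, 4, 0, 5]
  Result: [2, 1, 3, 4, 0, 5]

Answer: [2, 1, 3, 4, 0, 5]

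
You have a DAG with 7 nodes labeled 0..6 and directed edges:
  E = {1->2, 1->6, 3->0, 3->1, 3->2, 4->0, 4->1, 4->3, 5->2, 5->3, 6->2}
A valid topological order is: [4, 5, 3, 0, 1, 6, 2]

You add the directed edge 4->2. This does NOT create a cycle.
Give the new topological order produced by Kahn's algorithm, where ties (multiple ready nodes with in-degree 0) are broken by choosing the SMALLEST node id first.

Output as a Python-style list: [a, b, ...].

Answer: [4, 5, 3, 0, 1, 6, 2]

Derivation:
Old toposort: [4, 5, 3, 0, 1, 6, 2]
Added edge: 4->2
Position of 4 (0) < position of 2 (6). Old order still valid.
Run Kahn's algorithm (break ties by smallest node id):
  initial in-degrees: [2, 2, 5, 2, 0, 0, 1]
  ready (indeg=0): [4, 5]
  pop 4: indeg[0]->1; indeg[1]->1; indeg[2]->4; indeg[3]->1 | ready=[5] | order so far=[4]
  pop 5: indeg[2]->3; indeg[3]->0 | ready=[3] | order so far=[4, 5]
  pop 3: indeg[0]->0; indeg[1]->0; indeg[2]->2 | ready=[0, 1] | order so far=[4, 5, 3]
  pop 0: no out-edges | ready=[1] | order so far=[4, 5, 3, 0]
  pop 1: indeg[2]->1; indeg[6]->0 | ready=[6] | order so far=[4, 5, 3, 0, 1]
  pop 6: indeg[2]->0 | ready=[2] | order so far=[4, 5, 3, 0, 1, 6]
  pop 2: no out-edges | ready=[] | order so far=[4, 5, 3, 0, 1, 6, 2]
  Result: [4, 5, 3, 0, 1, 6, 2]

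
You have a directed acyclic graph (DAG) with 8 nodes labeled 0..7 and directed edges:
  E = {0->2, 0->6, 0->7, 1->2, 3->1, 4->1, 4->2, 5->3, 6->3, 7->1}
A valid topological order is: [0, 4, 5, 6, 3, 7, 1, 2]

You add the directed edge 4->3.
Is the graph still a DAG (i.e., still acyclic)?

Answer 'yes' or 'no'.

Given toposort: [0, 4, 5, 6, 3, 7, 1, 2]
Position of 4: index 1; position of 3: index 4
New edge 4->3: forward
Forward edge: respects the existing order. Still a DAG, same toposort still valid.
Still a DAG? yes

Answer: yes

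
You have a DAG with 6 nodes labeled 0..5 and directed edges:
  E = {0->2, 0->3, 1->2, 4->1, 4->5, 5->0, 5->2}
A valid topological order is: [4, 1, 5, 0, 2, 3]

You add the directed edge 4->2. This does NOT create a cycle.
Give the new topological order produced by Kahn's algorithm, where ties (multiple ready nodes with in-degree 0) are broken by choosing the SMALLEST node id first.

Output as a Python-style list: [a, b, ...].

Old toposort: [4, 1, 5, 0, 2, 3]
Added edge: 4->2
Position of 4 (0) < position of 2 (4). Old order still valid.
Run Kahn's algorithm (break ties by smallest node id):
  initial in-degrees: [1, 1, 4, 1, 0, 1]
  ready (indeg=0): [4]
  pop 4: indeg[1]->0; indeg[2]->3; indeg[5]->0 | ready=[1, 5] | order so far=[4]
  pop 1: indeg[2]->2 | ready=[5] | order so far=[4, 1]
  pop 5: indeg[0]->0; indeg[2]->1 | ready=[0] | order so far=[4, 1, 5]
  pop 0: indeg[2]->0; indeg[3]->0 | ready=[2, 3] | order so far=[4, 1, 5, 0]
  pop 2: no out-edges | ready=[3] | order so far=[4, 1, 5, 0, 2]
  pop 3: no out-edges | ready=[] | order so far=[4, 1, 5, 0, 2, 3]
  Result: [4, 1, 5, 0, 2, 3]

Answer: [4, 1, 5, 0, 2, 3]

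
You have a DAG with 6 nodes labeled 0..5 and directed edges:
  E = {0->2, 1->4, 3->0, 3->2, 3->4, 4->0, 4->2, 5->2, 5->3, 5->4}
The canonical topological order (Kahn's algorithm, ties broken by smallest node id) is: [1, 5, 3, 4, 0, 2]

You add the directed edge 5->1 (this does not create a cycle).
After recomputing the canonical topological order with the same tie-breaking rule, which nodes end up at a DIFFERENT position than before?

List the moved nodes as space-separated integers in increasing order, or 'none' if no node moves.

Old toposort: [1, 5, 3, 4, 0, 2]
Added edge 5->1
Recompute Kahn (smallest-id tiebreak):
  initial in-degrees: [2, 1, 4, 1, 3, 0]
  ready (indeg=0): [5]
  pop 5: indeg[1]->0; indeg[2]->3; indeg[3]->0; indeg[4]->2 | ready=[1, 3] | order so far=[5]
  pop 1: indeg[4]->1 | ready=[3] | order so far=[5, 1]
  pop 3: indeg[0]->1; indeg[2]->2; indeg[4]->0 | ready=[4] | order so far=[5, 1, 3]
  pop 4: indeg[0]->0; indeg[2]->1 | ready=[0] | order so far=[5, 1, 3, 4]
  pop 0: indeg[2]->0 | ready=[2] | order so far=[5, 1, 3, 4, 0]
  pop 2: no out-edges | ready=[] | order so far=[5, 1, 3, 4, 0, 2]
New canonical toposort: [5, 1, 3, 4, 0, 2]
Compare positions:
  Node 0: index 4 -> 4 (same)
  Node 1: index 0 -> 1 (moved)
  Node 2: index 5 -> 5 (same)
  Node 3: index 2 -> 2 (same)
  Node 4: index 3 -> 3 (same)
  Node 5: index 1 -> 0 (moved)
Nodes that changed position: 1 5

Answer: 1 5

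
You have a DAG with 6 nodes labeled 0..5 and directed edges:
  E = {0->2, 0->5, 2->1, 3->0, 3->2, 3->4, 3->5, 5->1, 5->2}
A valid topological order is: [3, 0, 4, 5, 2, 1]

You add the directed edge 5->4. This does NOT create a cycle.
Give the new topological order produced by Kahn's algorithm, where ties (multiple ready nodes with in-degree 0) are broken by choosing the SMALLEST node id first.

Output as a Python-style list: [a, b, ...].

Old toposort: [3, 0, 4, 5, 2, 1]
Added edge: 5->4
Position of 5 (3) > position of 4 (2). Must reorder: 5 must now come before 4.
Run Kahn's algorithm (break ties by smallest node id):
  initial in-degrees: [1, 2, 3, 0, 2, 2]
  ready (indeg=0): [3]
  pop 3: indeg[0]->0; indeg[2]->2; indeg[4]->1; indeg[5]->1 | ready=[0] | order so far=[3]
  pop 0: indeg[2]->1; indeg[5]->0 | ready=[5] | order so far=[3, 0]
  pop 5: indeg[1]->1; indeg[2]->0; indeg[4]->0 | ready=[2, 4] | order so far=[3, 0, 5]
  pop 2: indeg[1]->0 | ready=[1, 4] | order so far=[3, 0, 5, 2]
  pop 1: no out-edges | ready=[4] | order so far=[3, 0, 5, 2, 1]
  pop 4: no out-edges | ready=[] | order so far=[3, 0, 5, 2, 1, 4]
  Result: [3, 0, 5, 2, 1, 4]

Answer: [3, 0, 5, 2, 1, 4]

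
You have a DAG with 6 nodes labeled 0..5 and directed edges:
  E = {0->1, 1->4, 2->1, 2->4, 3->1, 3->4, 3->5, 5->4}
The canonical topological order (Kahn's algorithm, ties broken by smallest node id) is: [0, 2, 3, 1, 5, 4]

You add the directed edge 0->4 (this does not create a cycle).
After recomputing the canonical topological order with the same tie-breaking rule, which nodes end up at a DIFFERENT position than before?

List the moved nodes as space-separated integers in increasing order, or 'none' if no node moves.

Answer: none

Derivation:
Old toposort: [0, 2, 3, 1, 5, 4]
Added edge 0->4
Recompute Kahn (smallest-id tiebreak):
  initial in-degrees: [0, 3, 0, 0, 5, 1]
  ready (indeg=0): [0, 2, 3]
  pop 0: indeg[1]->2; indeg[4]->4 | ready=[2, 3] | order so far=[0]
  pop 2: indeg[1]->1; indeg[4]->3 | ready=[3] | order so far=[0, 2]
  pop 3: indeg[1]->0; indeg[4]->2; indeg[5]->0 | ready=[1, 5] | order so far=[0, 2, 3]
  pop 1: indeg[4]->1 | ready=[5] | order so far=[0, 2, 3, 1]
  pop 5: indeg[4]->0 | ready=[4] | order so far=[0, 2, 3, 1, 5]
  pop 4: no out-edges | ready=[] | order so far=[0, 2, 3, 1, 5, 4]
New canonical toposort: [0, 2, 3, 1, 5, 4]
Compare positions:
  Node 0: index 0 -> 0 (same)
  Node 1: index 3 -> 3 (same)
  Node 2: index 1 -> 1 (same)
  Node 3: index 2 -> 2 (same)
  Node 4: index 5 -> 5 (same)
  Node 5: index 4 -> 4 (same)
Nodes that changed position: none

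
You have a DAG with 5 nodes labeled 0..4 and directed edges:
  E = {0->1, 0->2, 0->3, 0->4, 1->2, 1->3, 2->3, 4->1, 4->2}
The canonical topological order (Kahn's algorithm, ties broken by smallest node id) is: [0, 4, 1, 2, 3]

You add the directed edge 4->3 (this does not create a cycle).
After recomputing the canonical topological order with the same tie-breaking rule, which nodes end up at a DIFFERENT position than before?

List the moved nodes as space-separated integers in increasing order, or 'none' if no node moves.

Answer: none

Derivation:
Old toposort: [0, 4, 1, 2, 3]
Added edge 4->3
Recompute Kahn (smallest-id tiebreak):
  initial in-degrees: [0, 2, 3, 4, 1]
  ready (indeg=0): [0]
  pop 0: indeg[1]->1; indeg[2]->2; indeg[3]->3; indeg[4]->0 | ready=[4] | order so far=[0]
  pop 4: indeg[1]->0; indeg[2]->1; indeg[3]->2 | ready=[1] | order so far=[0, 4]
  pop 1: indeg[2]->0; indeg[3]->1 | ready=[2] | order so far=[0, 4, 1]
  pop 2: indeg[3]->0 | ready=[3] | order so far=[0, 4, 1, 2]
  pop 3: no out-edges | ready=[] | order so far=[0, 4, 1, 2, 3]
New canonical toposort: [0, 4, 1, 2, 3]
Compare positions:
  Node 0: index 0 -> 0 (same)
  Node 1: index 2 -> 2 (same)
  Node 2: index 3 -> 3 (same)
  Node 3: index 4 -> 4 (same)
  Node 4: index 1 -> 1 (same)
Nodes that changed position: none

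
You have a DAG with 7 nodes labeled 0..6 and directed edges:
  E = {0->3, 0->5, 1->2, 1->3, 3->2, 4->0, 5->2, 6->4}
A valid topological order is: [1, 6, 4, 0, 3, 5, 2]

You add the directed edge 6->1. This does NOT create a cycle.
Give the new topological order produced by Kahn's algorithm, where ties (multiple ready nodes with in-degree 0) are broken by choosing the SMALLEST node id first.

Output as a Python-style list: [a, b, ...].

Answer: [6, 1, 4, 0, 3, 5, 2]

Derivation:
Old toposort: [1, 6, 4, 0, 3, 5, 2]
Added edge: 6->1
Position of 6 (1) > position of 1 (0). Must reorder: 6 must now come before 1.
Run Kahn's algorithm (break ties by smallest node id):
  initial in-degrees: [1, 1, 3, 2, 1, 1, 0]
  ready (indeg=0): [6]
  pop 6: indeg[1]->0; indeg[4]->0 | ready=[1, 4] | order so far=[6]
  pop 1: indeg[2]->2; indeg[3]->1 | ready=[4] | order so far=[6, 1]
  pop 4: indeg[0]->0 | ready=[0] | order so far=[6, 1, 4]
  pop 0: indeg[3]->0; indeg[5]->0 | ready=[3, 5] | order so far=[6, 1, 4, 0]
  pop 3: indeg[2]->1 | ready=[5] | order so far=[6, 1, 4, 0, 3]
  pop 5: indeg[2]->0 | ready=[2] | order so far=[6, 1, 4, 0, 3, 5]
  pop 2: no out-edges | ready=[] | order so far=[6, 1, 4, 0, 3, 5, 2]
  Result: [6, 1, 4, 0, 3, 5, 2]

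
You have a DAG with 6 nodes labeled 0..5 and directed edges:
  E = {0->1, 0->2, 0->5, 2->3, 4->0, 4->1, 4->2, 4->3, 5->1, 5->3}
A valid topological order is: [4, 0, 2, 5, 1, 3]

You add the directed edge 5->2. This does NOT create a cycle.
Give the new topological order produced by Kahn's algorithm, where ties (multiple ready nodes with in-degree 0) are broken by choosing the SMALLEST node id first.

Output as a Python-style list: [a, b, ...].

Answer: [4, 0, 5, 1, 2, 3]

Derivation:
Old toposort: [4, 0, 2, 5, 1, 3]
Added edge: 5->2
Position of 5 (3) > position of 2 (2). Must reorder: 5 must now come before 2.
Run Kahn's algorithm (break ties by smallest node id):
  initial in-degrees: [1, 3, 3, 3, 0, 1]
  ready (indeg=0): [4]
  pop 4: indeg[0]->0; indeg[1]->2; indeg[2]->2; indeg[3]->2 | ready=[0] | order so far=[4]
  pop 0: indeg[1]->1; indeg[2]->1; indeg[5]->0 | ready=[5] | order so far=[4, 0]
  pop 5: indeg[1]->0; indeg[2]->0; indeg[3]->1 | ready=[1, 2] | order so far=[4, 0, 5]
  pop 1: no out-edges | ready=[2] | order so far=[4, 0, 5, 1]
  pop 2: indeg[3]->0 | ready=[3] | order so far=[4, 0, 5, 1, 2]
  pop 3: no out-edges | ready=[] | order so far=[4, 0, 5, 1, 2, 3]
  Result: [4, 0, 5, 1, 2, 3]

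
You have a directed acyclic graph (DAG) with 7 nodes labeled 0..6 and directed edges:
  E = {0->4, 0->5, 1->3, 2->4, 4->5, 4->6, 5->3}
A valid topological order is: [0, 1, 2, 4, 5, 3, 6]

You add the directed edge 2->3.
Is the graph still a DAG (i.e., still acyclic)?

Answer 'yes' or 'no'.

Given toposort: [0, 1, 2, 4, 5, 3, 6]
Position of 2: index 2; position of 3: index 5
New edge 2->3: forward
Forward edge: respects the existing order. Still a DAG, same toposort still valid.
Still a DAG? yes

Answer: yes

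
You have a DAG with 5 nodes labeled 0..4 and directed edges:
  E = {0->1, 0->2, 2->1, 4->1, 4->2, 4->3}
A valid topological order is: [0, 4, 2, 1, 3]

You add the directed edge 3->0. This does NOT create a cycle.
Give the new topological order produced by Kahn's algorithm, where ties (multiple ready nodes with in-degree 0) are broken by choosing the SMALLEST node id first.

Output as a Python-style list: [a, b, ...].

Old toposort: [0, 4, 2, 1, 3]
Added edge: 3->0
Position of 3 (4) > position of 0 (0). Must reorder: 3 must now come before 0.
Run Kahn's algorithm (break ties by smallest node id):
  initial in-degrees: [1, 3, 2, 1, 0]
  ready (indeg=0): [4]
  pop 4: indeg[1]->2; indeg[2]->1; indeg[3]->0 | ready=[3] | order so far=[4]
  pop 3: indeg[0]->0 | ready=[0] | order so far=[4, 3]
  pop 0: indeg[1]->1; indeg[2]->0 | ready=[2] | order so far=[4, 3, 0]
  pop 2: indeg[1]->0 | ready=[1] | order so far=[4, 3, 0, 2]
  pop 1: no out-edges | ready=[] | order so far=[4, 3, 0, 2, 1]
  Result: [4, 3, 0, 2, 1]

Answer: [4, 3, 0, 2, 1]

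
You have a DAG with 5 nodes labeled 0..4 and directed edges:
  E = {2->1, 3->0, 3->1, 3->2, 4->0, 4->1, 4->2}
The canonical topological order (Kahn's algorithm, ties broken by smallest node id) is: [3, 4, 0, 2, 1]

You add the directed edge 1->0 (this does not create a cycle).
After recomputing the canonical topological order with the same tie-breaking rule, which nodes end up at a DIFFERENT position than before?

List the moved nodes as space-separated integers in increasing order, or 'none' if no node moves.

Answer: 0 1 2

Derivation:
Old toposort: [3, 4, 0, 2, 1]
Added edge 1->0
Recompute Kahn (smallest-id tiebreak):
  initial in-degrees: [3, 3, 2, 0, 0]
  ready (indeg=0): [3, 4]
  pop 3: indeg[0]->2; indeg[1]->2; indeg[2]->1 | ready=[4] | order so far=[3]
  pop 4: indeg[0]->1; indeg[1]->1; indeg[2]->0 | ready=[2] | order so far=[3, 4]
  pop 2: indeg[1]->0 | ready=[1] | order so far=[3, 4, 2]
  pop 1: indeg[0]->0 | ready=[0] | order so far=[3, 4, 2, 1]
  pop 0: no out-edges | ready=[] | order so far=[3, 4, 2, 1, 0]
New canonical toposort: [3, 4, 2, 1, 0]
Compare positions:
  Node 0: index 2 -> 4 (moved)
  Node 1: index 4 -> 3 (moved)
  Node 2: index 3 -> 2 (moved)
  Node 3: index 0 -> 0 (same)
  Node 4: index 1 -> 1 (same)
Nodes that changed position: 0 1 2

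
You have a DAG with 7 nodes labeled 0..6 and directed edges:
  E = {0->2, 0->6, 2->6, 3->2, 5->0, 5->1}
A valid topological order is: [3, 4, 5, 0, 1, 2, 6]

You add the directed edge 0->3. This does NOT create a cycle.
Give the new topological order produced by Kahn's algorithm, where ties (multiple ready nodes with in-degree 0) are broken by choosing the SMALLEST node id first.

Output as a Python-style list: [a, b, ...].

Old toposort: [3, 4, 5, 0, 1, 2, 6]
Added edge: 0->3
Position of 0 (3) > position of 3 (0). Must reorder: 0 must now come before 3.
Run Kahn's algorithm (break ties by smallest node id):
  initial in-degrees: [1, 1, 2, 1, 0, 0, 2]
  ready (indeg=0): [4, 5]
  pop 4: no out-edges | ready=[5] | order so far=[4]
  pop 5: indeg[0]->0; indeg[1]->0 | ready=[0, 1] | order so far=[4, 5]
  pop 0: indeg[2]->1; indeg[3]->0; indeg[6]->1 | ready=[1, 3] | order so far=[4, 5, 0]
  pop 1: no out-edges | ready=[3] | order so far=[4, 5, 0, 1]
  pop 3: indeg[2]->0 | ready=[2] | order so far=[4, 5, 0, 1, 3]
  pop 2: indeg[6]->0 | ready=[6] | order so far=[4, 5, 0, 1, 3, 2]
  pop 6: no out-edges | ready=[] | order so far=[4, 5, 0, 1, 3, 2, 6]
  Result: [4, 5, 0, 1, 3, 2, 6]

Answer: [4, 5, 0, 1, 3, 2, 6]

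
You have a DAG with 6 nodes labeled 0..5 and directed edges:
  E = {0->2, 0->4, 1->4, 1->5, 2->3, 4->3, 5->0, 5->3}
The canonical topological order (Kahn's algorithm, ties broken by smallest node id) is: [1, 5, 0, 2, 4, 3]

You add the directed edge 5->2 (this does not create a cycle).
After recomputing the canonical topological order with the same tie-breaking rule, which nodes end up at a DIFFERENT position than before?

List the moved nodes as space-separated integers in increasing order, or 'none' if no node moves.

Old toposort: [1, 5, 0, 2, 4, 3]
Added edge 5->2
Recompute Kahn (smallest-id tiebreak):
  initial in-degrees: [1, 0, 2, 3, 2, 1]
  ready (indeg=0): [1]
  pop 1: indeg[4]->1; indeg[5]->0 | ready=[5] | order so far=[1]
  pop 5: indeg[0]->0; indeg[2]->1; indeg[3]->2 | ready=[0] | order so far=[1, 5]
  pop 0: indeg[2]->0; indeg[4]->0 | ready=[2, 4] | order so far=[1, 5, 0]
  pop 2: indeg[3]->1 | ready=[4] | order so far=[1, 5, 0, 2]
  pop 4: indeg[3]->0 | ready=[3] | order so far=[1, 5, 0, 2, 4]
  pop 3: no out-edges | ready=[] | order so far=[1, 5, 0, 2, 4, 3]
New canonical toposort: [1, 5, 0, 2, 4, 3]
Compare positions:
  Node 0: index 2 -> 2 (same)
  Node 1: index 0 -> 0 (same)
  Node 2: index 3 -> 3 (same)
  Node 3: index 5 -> 5 (same)
  Node 4: index 4 -> 4 (same)
  Node 5: index 1 -> 1 (same)
Nodes that changed position: none

Answer: none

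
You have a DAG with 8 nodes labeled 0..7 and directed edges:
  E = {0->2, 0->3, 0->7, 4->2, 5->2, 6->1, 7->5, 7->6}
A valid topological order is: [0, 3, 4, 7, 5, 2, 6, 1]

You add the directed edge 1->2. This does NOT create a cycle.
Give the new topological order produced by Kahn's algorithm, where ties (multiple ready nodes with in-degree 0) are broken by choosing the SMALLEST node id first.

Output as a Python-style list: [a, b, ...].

Old toposort: [0, 3, 4, 7, 5, 2, 6, 1]
Added edge: 1->2
Position of 1 (7) > position of 2 (5). Must reorder: 1 must now come before 2.
Run Kahn's algorithm (break ties by smallest node id):
  initial in-degrees: [0, 1, 4, 1, 0, 1, 1, 1]
  ready (indeg=0): [0, 4]
  pop 0: indeg[2]->3; indeg[3]->0; indeg[7]->0 | ready=[3, 4, 7] | order so far=[0]
  pop 3: no out-edges | ready=[4, 7] | order so far=[0, 3]
  pop 4: indeg[2]->2 | ready=[7] | order so far=[0, 3, 4]
  pop 7: indeg[5]->0; indeg[6]->0 | ready=[5, 6] | order so far=[0, 3, 4, 7]
  pop 5: indeg[2]->1 | ready=[6] | order so far=[0, 3, 4, 7, 5]
  pop 6: indeg[1]->0 | ready=[1] | order so far=[0, 3, 4, 7, 5, 6]
  pop 1: indeg[2]->0 | ready=[2] | order so far=[0, 3, 4, 7, 5, 6, 1]
  pop 2: no out-edges | ready=[] | order so far=[0, 3, 4, 7, 5, 6, 1, 2]
  Result: [0, 3, 4, 7, 5, 6, 1, 2]

Answer: [0, 3, 4, 7, 5, 6, 1, 2]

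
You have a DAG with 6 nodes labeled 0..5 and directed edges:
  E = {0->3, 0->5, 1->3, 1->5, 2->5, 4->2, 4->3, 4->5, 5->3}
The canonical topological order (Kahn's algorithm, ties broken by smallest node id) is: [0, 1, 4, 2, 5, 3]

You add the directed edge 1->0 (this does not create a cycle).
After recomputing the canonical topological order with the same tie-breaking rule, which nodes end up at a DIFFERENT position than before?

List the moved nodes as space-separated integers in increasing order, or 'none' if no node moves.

Answer: 0 1

Derivation:
Old toposort: [0, 1, 4, 2, 5, 3]
Added edge 1->0
Recompute Kahn (smallest-id tiebreak):
  initial in-degrees: [1, 0, 1, 4, 0, 4]
  ready (indeg=0): [1, 4]
  pop 1: indeg[0]->0; indeg[3]->3; indeg[5]->3 | ready=[0, 4] | order so far=[1]
  pop 0: indeg[3]->2; indeg[5]->2 | ready=[4] | order so far=[1, 0]
  pop 4: indeg[2]->0; indeg[3]->1; indeg[5]->1 | ready=[2] | order so far=[1, 0, 4]
  pop 2: indeg[5]->0 | ready=[5] | order so far=[1, 0, 4, 2]
  pop 5: indeg[3]->0 | ready=[3] | order so far=[1, 0, 4, 2, 5]
  pop 3: no out-edges | ready=[] | order so far=[1, 0, 4, 2, 5, 3]
New canonical toposort: [1, 0, 4, 2, 5, 3]
Compare positions:
  Node 0: index 0 -> 1 (moved)
  Node 1: index 1 -> 0 (moved)
  Node 2: index 3 -> 3 (same)
  Node 3: index 5 -> 5 (same)
  Node 4: index 2 -> 2 (same)
  Node 5: index 4 -> 4 (same)
Nodes that changed position: 0 1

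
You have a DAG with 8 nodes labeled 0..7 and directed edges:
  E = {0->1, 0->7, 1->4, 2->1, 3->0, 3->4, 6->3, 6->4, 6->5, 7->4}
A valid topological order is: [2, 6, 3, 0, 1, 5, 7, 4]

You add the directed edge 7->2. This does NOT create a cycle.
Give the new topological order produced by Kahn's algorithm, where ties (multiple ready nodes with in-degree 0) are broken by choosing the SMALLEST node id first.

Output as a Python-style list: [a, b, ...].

Old toposort: [2, 6, 3, 0, 1, 5, 7, 4]
Added edge: 7->2
Position of 7 (6) > position of 2 (0). Must reorder: 7 must now come before 2.
Run Kahn's algorithm (break ties by smallest node id):
  initial in-degrees: [1, 2, 1, 1, 4, 1, 0, 1]
  ready (indeg=0): [6]
  pop 6: indeg[3]->0; indeg[4]->3; indeg[5]->0 | ready=[3, 5] | order so far=[6]
  pop 3: indeg[0]->0; indeg[4]->2 | ready=[0, 5] | order so far=[6, 3]
  pop 0: indeg[1]->1; indeg[7]->0 | ready=[5, 7] | order so far=[6, 3, 0]
  pop 5: no out-edges | ready=[7] | order so far=[6, 3, 0, 5]
  pop 7: indeg[2]->0; indeg[4]->1 | ready=[2] | order so far=[6, 3, 0, 5, 7]
  pop 2: indeg[1]->0 | ready=[1] | order so far=[6, 3, 0, 5, 7, 2]
  pop 1: indeg[4]->0 | ready=[4] | order so far=[6, 3, 0, 5, 7, 2, 1]
  pop 4: no out-edges | ready=[] | order so far=[6, 3, 0, 5, 7, 2, 1, 4]
  Result: [6, 3, 0, 5, 7, 2, 1, 4]

Answer: [6, 3, 0, 5, 7, 2, 1, 4]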